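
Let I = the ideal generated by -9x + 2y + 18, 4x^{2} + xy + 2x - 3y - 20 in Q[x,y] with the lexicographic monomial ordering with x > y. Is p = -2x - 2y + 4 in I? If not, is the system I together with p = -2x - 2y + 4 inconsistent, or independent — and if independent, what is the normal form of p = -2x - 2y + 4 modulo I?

First compute the reduced Gröbner basis of I by Buchberger's algorithm.
f_1 = -9x + 2y + 18, LT = x.
f_2 = 4x^{2} + xy + 2x - 3y - 20, LT = x^{2}.

S(f_1,f_2): lcm = x^{2}. S = -\tfrac{17}{36}xy - \tfrac{5}{2}x + \tfrac{3}{4}y + 5.
  reduce S modulo (f_1, f_2):
  remainder -\tfrac{17}{162}y^{2} - \tfrac{3}{4}y ≠ 0; add h_3 = -\tfrac{17}{162}y^{2} - \tfrac{3}{4}y to the basis.

The other S-polynomials (S(f_1,h_3), S(f_2,h_3)) all reduce to 0 modulo the current basis, so we have a Gröbner basis.
Inter-reduce: drop elements whose leading term is divisible by another's, tail-reduce, and make monic.
Reduced Gröbner basis: {x - \tfrac{2}{9}y - 2, y^{2} + \tfrac{243}{34}y}.
Label its elements g_1 = x - \tfrac{2}{9}y - 2, g_2 = y^{2} + \tfrac{243}{34}y.

Reduce p = -2x - 2y + 4 modulo G:
  leading term x: subtract (-2)·g_1 from -2x - 2y + 4 → -\tfrac{22}{9}y
  leading term y: no divisor's leading term divides it; move -\tfrac{22}{9}y to the remainder.
  normal form = -\tfrac{22}{9}y.
The normal form is nonzero, so p ∉ I. Since p minus its normal form lies in I, I + (p) = I + (r) where r = -\tfrac{22}{9}y; decide whether this ideal is the whole ring.
Run Buchberger on G together with r (pairs among the g_i already reduce to 0 since G is a Gröbner basis):
g_1 = x - \tfrac{2}{9}y - 2, LT = x.
g_2 = y^{2} + \tfrac{243}{34}y, LT = y^{2}.
r = -\tfrac{22}{9}y, LT = y.

The S-polynomials (S(g_1,g_2), S(g_1,r), S(g_2,r)) all reduce to 0 modulo the current basis, so we have a Gröbner basis.
Inter-reduce: drop elements whose leading term is divisible by another's, tail-reduce, and make monic.
Reduced Gröbner basis: {x - 2, y}.
The reduced Gröbner basis of I + (p) is {x - 2, y} ≠ {1}, a proper ideal, so the enlarged system stays consistent: p is independent of I, with normal form -\tfrac{22}{9}y.

-2x - 2y + 4 is independent of I; its normal form modulo I is -\tfrac{22}{9}y.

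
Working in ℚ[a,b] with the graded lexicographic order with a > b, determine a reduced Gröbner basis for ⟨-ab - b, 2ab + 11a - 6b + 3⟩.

G = {b² + b, a - 8/11b + 3/11}

f_1 = -ab - b, LT = ab.
f_2 = 2ab + 11a - 6b + 3, LT = ab.

S(f_1,f_2): lcm = ab. S = -11/2a + 4b - 3/2.
  leading term a: no divisor's leading term divides it; move -11/2a to the remainder.
  leading term b: no divisor's leading term divides it; move 4b to the remainder.
  leading term 1: no divisor's leading term divides it; move -3/2 to the remainder.
  remainder -11/2a + 4b - 3/2 ≠ 0; add g_3 = -11/2a + 4b - 3/2 to the basis.

S(f_1,g_3): lcm = ab. S = 8/11b² + 8/11b.
  leading term b²: no divisor's leading term divides it; move 8/11b² to the remainder.
  leading term b: no divisor's leading term divides it; move 8/11b to the remainder.
  remainder 8/11b² + 8/11b ≠ 0; add g_4 = 8/11b² + 8/11b to the basis.

The other S-polynomials (S(f_2,g_3), S(f_1,g_4), S(f_2,g_4), S(g_3,g_4)) all reduce to 0 modulo the current basis, so we have a Gröbner basis.
Inter-reduce: drop elements whose leading term is divisible by another's, tail-reduce, and make monic.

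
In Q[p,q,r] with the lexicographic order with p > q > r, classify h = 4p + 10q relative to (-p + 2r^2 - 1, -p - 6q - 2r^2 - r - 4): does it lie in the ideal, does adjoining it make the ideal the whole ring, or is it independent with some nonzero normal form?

First compute the reduced Gröbner basis of I by Buchberger's algorithm.
f_1 = -p + 2r^2 - 1, LT = p.
f_2 = -p - 6q - 2r^2 - r - 4, LT = p.

S(f_1,f_2): lcm = p. S = -6q - 4r^2 - r - 3.
  reduce S modulo (f_1, f_2):
  remainder -6q - 4r^2 - r - 3 ≠ 0; add k_3 = -6q - 4r^2 - r - 3 to the basis.

The other S-polynomials (S(f_1,k_3), S(f_2,k_3)) all reduce to 0 modulo the current basis, so we have a Gröbner basis.
Inter-reduce: drop elements whose leading term is divisible by another's, tail-reduce, and make monic.
Reduced Gröbner basis: {p - 2r^2 + 1, q + 2/3r^2 + 1/6r + 1/2}.
Label its elements g_1 = p - 2r^2 + 1, g_2 = q + 2/3r^2 + 1/6r + 1/2.

Reduce h = 4p + 10q modulo G:
  leading term p: subtract (4)·g_1 from 4p + 10q → 10q + 8r^2 - 4
  leading term q: subtract (10)·g_2 from 10q + 8r^2 - 4 → 4/3r^2 - 5/3r - 9
  leading term r^2: no divisor's leading term divides it; move 4/3r^2 to the remainder.
  leading term r: no divisor's leading term divides it; move -5/3r to the remainder.
  leading term 1: no divisor's leading term divides it; move -9 to the remainder.
  normal form = 4/3r^2 - 5/3r - 9.
The normal form is nonzero, so h ∉ I. Since h minus its normal form lies in I, I + (h) = I + (n) where n = 4/3r^2 - 5/3r - 9; decide whether this ideal is the whole ring.
Run Buchberger on G together with n (pairs among the g_i already reduce to 0 since G is a Gröbner basis):
g_1 = p - 2r^2 + 1, LT = p.
g_2 = q + 2/3r^2 + 1/6r + 1/2, LT = q.
n = 4/3r^2 - 5/3r - 9, LT = r^2.

The S-polynomials (S(g_1,g_2), S(g_1,n), S(g_2,n)) all reduce to 0 modulo the current basis, so we have a Gröbner basis.
Inter-reduce: drop elements whose leading term is divisible by another's, tail-reduce, and make monic.
Reduced Gröbner basis: {p - 5/2r - 25/2, q + r + 5, r^2 - 5/4r - 27/4}.
The reduced Gröbner basis of I + (h) is {p - 5/2r - 25/2, q + r + 5, r^2 - 5/4r - 27/4} ≠ {1}, a proper ideal, so the enlarged system stays consistent: h is independent of I, with normal form 4/3r^2 - 5/3r - 9.

The remainder on division by a Gröbner basis is unique — it is the normal form.

4p + 10q is independent of I; its normal form modulo I is 4/3r^2 - 5/3r - 9.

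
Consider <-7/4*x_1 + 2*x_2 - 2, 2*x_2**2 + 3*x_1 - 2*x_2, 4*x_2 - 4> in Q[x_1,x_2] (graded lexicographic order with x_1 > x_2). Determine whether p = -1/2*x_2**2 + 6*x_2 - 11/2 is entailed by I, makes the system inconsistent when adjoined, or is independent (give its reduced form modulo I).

-1/2*x_2**2 + 6*x_2 - 11/2 lies in I (it reduces to 0).

First compute the reduced Gröbner basis of I by Buchberger's algorithm.
f_1 = -7/4*x_1 + 2*x_2 - 2, LT = x_1.
f_2 = 2*x_2**2 + 3*x_1 - 2*x_2, LT = x_2**2.
f_3 = 4*x_2 - 4, LT = x_2.

The S-polynomials (S(f_1,f_2), S(f_1,f_3), S(f_2,f_3)) all reduce to 0 modulo the current basis, so we have a Gröbner basis.
Inter-reduce: drop elements whose leading term is divisible by another's, tail-reduce, and make monic.
Reduced Gröbner basis: {x_1, x_2 - 1}.
Label its elements g_1 = x_1, g_2 = x_2 - 1.

Reduce p = -1/2*x_2**2 + 6*x_2 - 11/2 modulo G:
  leading term x_2**2: subtract (-1/2*x_2)·g_2 from -1/2*x_2**2 + 6*x_2 - 11/2 → 11/2*x_2 - 11/2
  leading term x_2: subtract (11/2)·g_2 from 11/2*x_2 - 11/2 → 0
  normal form = 0.
Since the normal form is 0, p ∈ I.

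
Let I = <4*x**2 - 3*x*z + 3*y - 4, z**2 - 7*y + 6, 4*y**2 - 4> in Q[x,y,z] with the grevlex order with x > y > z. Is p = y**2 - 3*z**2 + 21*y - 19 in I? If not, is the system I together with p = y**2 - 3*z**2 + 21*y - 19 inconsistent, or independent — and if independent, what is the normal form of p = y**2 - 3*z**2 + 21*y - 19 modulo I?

First compute the reduced Gröbner basis of I by Buchberger's algorithm.
f_1 = 4*x**2 - 3*x*z + 3*y - 4, LT = x**2.
f_2 = z**2 - 7*y + 6, LT = z**2.
f_3 = 4*y**2 - 4, LT = y**2.

The S-polynomials (S(f_1,f_2), S(f_1,f_3), S(f_2,f_3)) all reduce to 0 modulo the current basis, so we have a Gröbner basis.
Inter-reduce: drop elements whose leading term is divisible by another's, tail-reduce, and make monic.
Reduced Gröbner basis: {x**2 - 3/4*x*z + 3/4*y - 1, y**2 - 1, z**2 - 7*y + 6}.
Label its elements g_1 = x**2 - 3/4*x*z + 3/4*y - 1, g_2 = y**2 - 1, g_3 = z**2 - 7*y + 6.

Reduce p = y**2 - 3*z**2 + 21*y - 19 modulo G:
  leading term y**2: subtract (1)·g_2 from y**2 - 3*z**2 + 21*y - 19 → -3*z**2 + 21*y - 18
  leading term z**2: subtract (-3)·g_3 from -3*z**2 + 21*y - 18 → 0
  normal form = 0.
Since the normal form is 0, p ∈ I.

y**2 - 3*z**2 + 21*y - 19 lies in I (it reduces to 0).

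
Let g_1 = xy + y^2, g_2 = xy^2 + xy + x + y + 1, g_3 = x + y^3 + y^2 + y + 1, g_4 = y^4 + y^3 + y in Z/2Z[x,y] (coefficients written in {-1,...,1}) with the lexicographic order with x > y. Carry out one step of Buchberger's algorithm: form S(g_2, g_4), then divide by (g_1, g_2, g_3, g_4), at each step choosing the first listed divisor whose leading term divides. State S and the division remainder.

S(g_2, g_4) = xy^2 + xy + y^3 + y^2; remainder on division = 0.

lcm(LM(g_2), LM(g_4)) = xy^4.
S = (lcm/LT(g_2))·g_2 − (lcm/LT(g_4))·g_4 = xy^2 + xy + y^3 + y^2.
Reduce S modulo (g_1, g_2, g_3, g_4) in that order:
  leading term xy^2: subtract (y)·g_1 from xy^2 + xy + y^3 + y^2 → xy + y^2
  leading term xy: subtract (1)·g_1 from xy + y^2 → 0
The remainder is 0, so this S-polynomial contributes no new basis element.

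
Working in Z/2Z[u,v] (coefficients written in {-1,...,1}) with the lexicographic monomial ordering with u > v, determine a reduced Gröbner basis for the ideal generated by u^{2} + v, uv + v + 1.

f_1 = u^{2} + v, LT = u^{2}.
f_2 = uv + v + 1, LT = uv.

S(f_1,f_2): lcm = u^{2}v. S = uv + u + v^{2}.
  leading term uv: subtract (1)·f_2 from uv + u + v^{2} → u + v^{2} + v + 1
  leading term u: no divisor's leading term divides it; move u to the remainder.
  leading term v^{2}: no divisor's leading term divides it; move v^{2} to the remainder.
  leading term v: no divisor's leading term divides it; move v to the remainder.
  leading term 1: no divisor's leading term divides it; move 1 to the remainder.
  remainder u + v^{2} + v + 1 ≠ 0; add g_3 = u + v^{2} + v + 1 to the basis.

S(f_2,g_3): lcm = uv. S = v^{3} + v^{2} + 1.
  leading term v^{3}: no divisor's leading term divides it; move v^{3} to the remainder.
  leading term v^{2}: no divisor's leading term divides it; move v^{2} to the remainder.
  leading term 1: no divisor's leading term divides it; move 1 to the remainder.
  remainder v^{3} + v^{2} + 1 ≠ 0; add g_4 = v^{3} + v^{2} + 1 to the basis.

The other S-polynomials (S(f_1,g_3), S(f_1,g_4), S(f_2,g_4), S(g_3,g_4)) all reduce to 0 modulo the current basis, so we have a Gröbner basis.
Inter-reduce: drop elements whose leading term is divisible by another's, tail-reduce, and make monic.

G = {u + v^{2} + v + 1, v^{3} + v^{2} + 1}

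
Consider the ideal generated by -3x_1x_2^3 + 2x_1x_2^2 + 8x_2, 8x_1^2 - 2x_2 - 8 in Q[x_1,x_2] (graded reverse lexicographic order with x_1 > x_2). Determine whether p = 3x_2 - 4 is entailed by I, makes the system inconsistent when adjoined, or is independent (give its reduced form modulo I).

Adjoining 3x_2 - 4 makes the ideal the whole ring: the system is inconsistent.

First compute the reduced Gröbner basis of I by Buchberger's algorithm.
f_1 = -3x_1x_2^3 + 2x_1x_2^2 + 8x_2, LT = x_1x_2^3.
f_2 = 8x_1^2 - 2x_2 - 8, LT = x_1^2.

S(f_1,f_2): lcm = x_1^2x_2^3. S = -2/3x_1^2x_2^2 + 1/4x_2^4 + x_2^3 - 8/3x_1x_2.
  reduce S modulo (f_1, f_2):
  remainder 1/4x_2^4 + 5/6x_2^3 - 8/3x_1x_2 - 2/3x_2^2 ≠ 0; add h_3 = 1/4x_2^4 + 5/6x_2^3 - 8/3x_1x_2 - 2/3x_2^2 to the basis.

The other S-polynomials (S(f_1,h_3), S(f_2,h_3)) all reduce to 0 modulo the current basis, so we have a Gröbner basis.
Inter-reduce: drop elements whose leading term is divisible by another's, tail-reduce, and make monic.
Reduced Gröbner basis: {x_1x_2^3 - 2/3x_1x_2^2 - 8/3x_2, x_2^4 + 10/3x_2^3 - 32/3x_1x_2 - 8/3x_2^2, x_1^2 - 1/4x_2 - 1}.
Label its elements g_1 = x_1x_2^3 - 2/3x_1x_2^2 - 8/3x_2, g_2 = x_2^4 + 10/3x_2^3 - 32/3x_1x_2 - 8/3x_2^2, g_3 = x_1^2 - 1/4x_2 - 1.

Reduce p = 3x_2 - 4 modulo G:
  leading term x_2: no divisor's leading term divides it; move 3x_2 to the remainder.
  leading term 1: no divisor's leading term divides it; move -4 to the remainder.
  normal form = 3x_2 - 4.
The normal form is nonzero, so p ∉ I. Since p minus its normal form lies in I, I + (p) = I + (r) where r = 3x_2 - 4; decide whether this ideal is the whole ring.
Run Buchberger on G together with r (pairs among the g_i already reduce to 0 since G is a Gröbner basis):
g_1 = x_1x_2^3 - 2/3x_1x_2^2 - 8/3x_2, LT = x_1x_2^3.
g_2 = x_2^4 + 10/3x_2^3 - 32/3x_1x_2 - 8/3x_2^2, LT = x_2^4.
g_3 = x_1^2 - 1/4x_2 - 1, LT = x_1^2.
r = 3x_2 - 4, LT = x_2.

S(g_1,r): lcm = x_1x_2^3. S = 2/3x_1x_2^2 - 8/3x_2.
  reduce S modulo (g_1, g_2, g_3, r):
  remainder 32/27x_1 - 32/9 ≠ 0; add m_5 = 32/27x_1 - 32/9 to the basis.

S(g_2,r): lcm = x_2^4. S = 14/3x_2^3 - 32/3x_1x_2 - 8/3x_2^2.
  reduce S modulo (g_1, g_2, g_3, r, m_5):
  remainder -2944/81 ≠ 0; add m_6 = -2944/81 to the basis.

The other S-polynomials (S(g_1,g_2), S(g_1,g_3), S(g_2,g_3), S(g_3,r), S(g_1,m_5), S(g_2,m_5), S(g_3,m_5), S(r,m_5), S(g_1,m_6), S(g_2,m_6), S(g_3,m_6), S(r,m_6), S(m_5,m_6)) all reduce to 0 modulo the current basis, so we have a Gröbner basis.
Inter-reduce: drop elements whose leading term is divisible by another's, tail-reduce, and make monic.
Reduced Gröbner basis: {1}.
The reduced Gröbner basis of I + (p) is {1}: the ideal is the whole ring, so the enlarged system has no common solution — adjoining p is inconsistent.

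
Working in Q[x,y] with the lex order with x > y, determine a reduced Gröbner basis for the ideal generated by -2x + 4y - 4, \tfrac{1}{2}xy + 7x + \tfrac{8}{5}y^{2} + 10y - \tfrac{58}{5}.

G = {x - 2y + 2, y^{2} + \tfrac{115}{13}y - \tfrac{128}{13}}

f_1 = -2x + 4y - 4, LT = x.
f_2 = \tfrac{1}{2}xy + 7x + \tfrac{8}{5}y^{2} + 10y - \tfrac{58}{5}, LT = xy.

S(f_1,f_2): lcm = xy. S = -14x - \tfrac{26}{5}y^{2} - 18y + \tfrac{116}{5}.
  reduce S modulo (f_1, f_2):
  remainder -\tfrac{26}{5}y^{2} - 46y + \tfrac{256}{5} ≠ 0; add g_3 = -\tfrac{26}{5}y^{2} - 46y + \tfrac{256}{5} to the basis.

The other S-polynomials (S(f_1,g_3), S(f_2,g_3)) all reduce to 0 modulo the current basis, so we have a Gröbner basis.
Inter-reduce: drop elements whose leading term is divisible by another's, tail-reduce, and make monic.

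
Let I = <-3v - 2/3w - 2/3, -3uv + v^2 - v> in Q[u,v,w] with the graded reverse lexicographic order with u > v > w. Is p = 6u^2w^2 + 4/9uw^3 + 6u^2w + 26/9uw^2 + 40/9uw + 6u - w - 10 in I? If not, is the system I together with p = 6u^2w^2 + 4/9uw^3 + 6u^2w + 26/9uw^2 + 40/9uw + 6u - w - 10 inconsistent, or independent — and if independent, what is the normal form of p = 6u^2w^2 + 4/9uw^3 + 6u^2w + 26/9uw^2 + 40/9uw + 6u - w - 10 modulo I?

6u^2w^2 + 4/9uw^3 + 6u^2w + 26/9uw^2 + 40/9uw + 6u - w - 10 is independent of I; its normal form modulo I is -4/27w^2 + 4u - 53/27w - 292/27.

First compute the reduced Gröbner basis of I by Buchberger's algorithm.
f_1 = -3v - 2/3w - 2/3, LT = v.
f_2 = -3uv + v^2 - v, LT = uv.

S(f_1,f_2): lcm = uv. S = 1/3v^2 + 2/9uw + 2/9u - 1/3v.
  leading term v^2: subtract (-1/9v)·f_1 from 1/3v^2 + 2/9uw + 2/9u - 1/3v → 2/9uw - 2/27vw + 2/9u - 11/27v
  leading term uw: no divisor's leading term divides it; move 2/9uw to the remainder.
  leading term vw: subtract (2/81w)·f_1 from -2/27vw + 2/9u - 11/27v → 4/243w^2 + 2/9u - 11/27v + 4/243w
  leading term w^2: no divisor's leading term divides it; move 4/243w^2 to the remainder.
  leading term u: no divisor's leading term divides it; move 2/9u to the remainder.
  leading term v: subtract (11/81)·f_1 from -11/27v + 4/243w → 26/243w + 22/243
  leading term w: no divisor's leading term divides it; move 26/243w to the remainder.
  leading term 1: no divisor's leading term divides it; move 22/243 to the remainder.
  remainder 2/9uw + 4/243w^2 + 2/9u + 26/243w + 22/243 ≠ 0; add h_3 = 2/9uw + 4/243w^2 + 2/9u + 26/243w + 22/243 to the basis.

The other S-polynomials (S(f_1,h_3), S(f_2,h_3)) all reduce to 0 modulo the current basis, so we have a Gröbner basis.
Inter-reduce: drop elements whose leading term is divisible by another's, tail-reduce, and make monic.
Reduced Gröbner basis: {uw + 2/27w^2 + u + 13/27w + 11/27, v + 2/9w + 2/9}.
Label its elements g_1 = uw + 2/27w^2 + u + 13/27w + 11/27, g_2 = v + 2/9w + 2/9.

Reduce p = 6u^2w^2 + 4/9uw^3 + 6u^2w + 26/9uw^2 + 40/9uw + 6u - w - 10 modulo G:
  leading term u^2w^2: subtract (6uw)·g_1 from 6u^2w^2 + 4/9uw^3 + 6u^2w + 26/9uw^2 + 40/9uw + 6u - w - 10 → 2uw + 6u - w - 10
  leading term uw: subtract (2)·g_1 from 2uw + 6u - w - 10 → -4/27w^2 + 4u - 53/27w - 292/27
  leading term w^2: no divisor's leading term divides it; move -4/27w^2 to the remainder.
  leading term u: no divisor's leading term divides it; move 4u to the remainder.
  leading term w: no divisor's leading term divides it; move -53/27w to the remainder.
  leading term 1: no divisor's leading term divides it; move -292/27 to the remainder.
  normal form = -4/27w^2 + 4u - 53/27w - 292/27.
The normal form is nonzero, so p ∉ I. Since p minus its normal form lies in I, I + (p) = I + (r) where r = -4/27w^2 + 4u - 53/27w - 292/27; decide whether this ideal is the whole ring.
Run Buchberger on G together with r (pairs among the g_i already reduce to 0 since G is a Gröbner basis):
g_1 = uw + 2/27w^2 + u + 13/27w + 11/27, LT = uw.
g_2 = v + 2/9w + 2/9, LT = v.
r = -4/27w^2 + 4u - 53/27w - 292/27, LT = w^2.

S(g_1,r): lcm = uw^2. S = 2/27w^3 + 27u^2 - 49/4uw + 13/27w^2 - 73u + 11/27w.
  leading term w^3: subtract (-1/2w)·r from 2/27w^3 + 27u^2 - 49/4uw + 13/27w^2 - 73u + 11/27w → 27u^2 - 41/4uw - 1/2w^2 - 73u - 5w
  leading term u^2: no divisor's leading term divides it; move 27u^2 to the remainder.
  leading term uw: subtract (-41/4)·g_1 from -41/4uw - 1/2w^2 - 73u - 5w → 7/27w^2 - 251/4u - 7/108w + 451/108
  leading term w^2: subtract (-7/4)·r from 7/27w^2 - 251/4u - 7/108w + 451/108 → -223/4u - 7/2w - 59/4
  leading term u: no divisor's leading term divides it; move -223/4u to the remainder.
  leading term w: no divisor's leading term divides it; move -7/2w to the remainder.
  leading term 1: no divisor's leading term divides it; move -59/4 to the remainder.
  remainder 27u^2 - 223/4u - 7/2w - 59/4 ≠ 0; add m_4 = 27u^2 - 223/4u - 7/2w - 59/4 to the basis.

The other S-polynomials (S(g_1,g_2), S(g_2,r), S(g_1,m_4), S(g_2,m_4), S(r,m_4)) all reduce to 0 modulo the current basis, so we have a Gröbner basis.
Inter-reduce: drop elements whose leading term is divisible by another's, tail-reduce, and make monic.
Reduced Gröbner basis: {u^2 - 223/108u - 7/54w - 59/108, uw + 3u - 1/2w - 5, w^2 - 27u + 53/4w + 73, v + 2/9w + 2/9}.
The reduced Gröbner basis of I + (p) is {u^2 - 223/108u - 7/54w - 59/108, uw + 3u - 1/2w - 5, w^2 - 27u + 53/4w + 73, v + 2/9w + 2/9} ≠ {1}, a proper ideal, so the enlarged system stays consistent: p is independent of I, with normal form -4/27w^2 + 4u - 53/27w - 292/27.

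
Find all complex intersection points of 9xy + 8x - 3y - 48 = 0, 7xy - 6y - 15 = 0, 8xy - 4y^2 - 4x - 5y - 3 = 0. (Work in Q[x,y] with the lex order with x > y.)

{(3, 1)}

Compute a lex Gröbner basis by Buchberger's algorithm.
f_1 = 9xy + 8x - 3y - 48, LT = xy.
f_2 = 7xy - 6y - 15, LT = xy.
f_3 = 8xy - 4x - 4y^2 - 5y - 3, LT = xy.

S(f_1,f_2): lcm = xy. S = 8/9x + 11/21y - 67/21.
  leading term x: no divisor's leading term divides it; move 8/9x to the remainder.
  leading term y: no divisor's leading term divides it; move 11/21y to the remainder.
  leading term 1: no divisor's leading term divides it; move -67/21 to the remainder.
  remainder 8/9x + 11/21y - 67/21 ≠ 0; add h_4 = 8/9x + 11/21y - 67/21 to the basis.

S(f_1,f_3): lcm = xy. S = 25/18x + 1/2y^2 + 7/24y - 119/24.
  leading term x: subtract (25/16)·h_4 from 25/18x + 1/2y^2 + 7/24y - 119/24 → 1/2y^2 - 59/112y + 3/112
  leading term y^2: no divisor's leading term divides it; move 1/2y^2 to the remainder.
  leading term y: no divisor's leading term divides it; move -59/112y to the remainder.
  leading term 1: no divisor's leading term divides it; move 3/112 to the remainder.
  remainder 1/2y^2 - 59/112y + 3/112 ≠ 0; add h_5 = 1/2y^2 - 59/112y + 3/112 to the basis.

S(f_1,h_4): lcm = xy. S = 8/9x - 33/56y^2 + 547/168y - 16/3.
  leading term x: subtract (1)·h_4 from 8/9x - 33/56y^2 + 547/168y - 16/3 → -33/56y^2 + 153/56y - 15/7
  leading term y^2: subtract (-33/28)·h_5 from -33/56y^2 + 153/56y - 15/7 → 6621/3136y - 6621/3136
  leading term y: no divisor's leading term divides it; move 6621/3136y to the remainder.
  leading term 1: no divisor's leading term divides it; move -6621/3136 to the remainder.
  remainder 6621/3136y - 6621/3136 ≠ 0; add h_6 = 6621/3136y - 6621/3136 to the basis.

The other S-polynomials (S(f_2,f_3), S(f_2,h_4), S(f_3,h_4), S(f_1,h_5), S(f_2,h_5), S(f_3,h_5), S(h_4,h_5), S(f_1,h_6), S(f_2,h_6), S(f_3,h_6), S(h_4,h_6), S(h_5,h_6)) all reduce to 0 modulo the current basis, so we have a Gröbner basis.
Inter-reduce: drop elements whose leading term is divisible by another's, tail-reduce, and make monic.
Reduced Gröbner basis: {x - 3, y - 1}.

From the last basis element, y - 1 = 0, so y takes values in {1}. Each choice, substituted upward through the basis, yields the corresponding point(s) of the solution set.
  y = 1: the earlier basis element becomes x - 3 = 0, giving x = 3 — point (3, 1).
Each listed point satisfies every original equation (direct substitution).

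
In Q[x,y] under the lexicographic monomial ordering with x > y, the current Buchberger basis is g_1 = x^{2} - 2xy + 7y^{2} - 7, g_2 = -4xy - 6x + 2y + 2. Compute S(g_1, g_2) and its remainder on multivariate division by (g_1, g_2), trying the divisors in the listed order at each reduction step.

S(g_1, g_2) = -\tfrac{3}{2}x^{2} - 2xy^{2} + \tfrac{1}{2}xy + \tfrac{1}{2}x + 7y^{3} - 7y; remainder on division = -\tfrac{1}{4}x + 7y^{3} + \tfrac{19}{2}y^{2} - \tfrac{31}{4}y - \tfrac{41}{4}.

lcm(LM(g_1), LM(g_2)) = x^{2}y.
S = (lcm/LT(g_1))·g_1 − (lcm/LT(g_2))·g_2 = -\tfrac{3}{2}x^{2} - 2xy^{2} + \tfrac{1}{2}xy + \tfrac{1}{2}x + 7y^{3} - 7y.
Reduce S modulo (g_1, g_2) in that order:
  leading term x^{2}: subtract (-\tfrac{3}{2})·g_1 from -\tfrac{3}{2}x^{2} - 2xy^{2} + \tfrac{1}{2}xy + \tfrac{1}{2}x + 7y^{3} - 7y → -2xy^{2} - \tfrac{5}{2}xy + \tfrac{1}{2}x + 7y^{3} + \tfrac{21}{2}y^{2} - 7y - \tfrac{21}{2}
  leading term xy^{2}: subtract (\tfrac{1}{2}y)·g_2 from -2xy^{2} - \tfrac{5}{2}xy + \tfrac{1}{2}x + 7y^{3} + \tfrac{21}{2}y^{2} - 7y - \tfrac{21}{2} → \tfrac{1}{2}xy + \tfrac{1}{2}x + 7y^{3} + \tfrac{19}{2}y^{2} - 8y - \tfrac{21}{2}
  leading term xy: subtract (-\tfrac{1}{8})·g_2 from \tfrac{1}{2}xy + \tfrac{1}{2}x + 7y^{3} + \tfrac{19}{2}y^{2} - 8y - \tfrac{21}{2} → -\tfrac{1}{4}x + 7y^{3} + \tfrac{19}{2}y^{2} - \tfrac{31}{4}y - \tfrac{41}{4}
  leading term x: no divisor's leading term divides it; move -\tfrac{1}{4}x to the remainder.
  leading term y^{3}: no divisor's leading term divides it; move 7y^{3} to the remainder.
  leading term y^{2}: no divisor's leading term divides it; move \tfrac{19}{2}y^{2} to the remainder.
  leading term y: no divisor's leading term divides it; move -\tfrac{31}{4}y to the remainder.
  leading term 1: no divisor's leading term divides it; move -\tfrac{41}{4} to the remainder.
The remainder -\tfrac{1}{4}x + 7y^{3} + \tfrac{19}{2}y^{2} - \tfrac{31}{4}y - \tfrac{41}{4} is nonzero, so it would be added as the next basis element.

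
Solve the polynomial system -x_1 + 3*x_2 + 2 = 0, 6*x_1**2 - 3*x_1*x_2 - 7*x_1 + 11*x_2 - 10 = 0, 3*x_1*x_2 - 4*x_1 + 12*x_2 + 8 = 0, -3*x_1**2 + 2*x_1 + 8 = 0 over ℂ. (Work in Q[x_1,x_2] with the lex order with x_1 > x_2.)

Compute a lex Gröbner basis by Buchberger's algorithm.
f_1 = -x_1 + 3*x_2 + 2, LT = x_1.
f_2 = 6*x_1**2 - 3*x_1*x_2 - 7*x_1 + 11*x_2 - 10, LT = x_1**2.
f_3 = 3*x_1*x_2 - 4*x_1 + 12*x_2 + 8, LT = x_1*x_2.
f_4 = -3*x_1**2 + 2*x_1 + 8, LT = x_1**2.

S(f_1,f_2): lcm = x_1**2. S = -5/2*x_1*x_2 - 5/6*x_1 - 11/6*x_2 + 5/3.
  leading term x_1*x_2: subtract (5/2*x_2)·f_1 from -5/2*x_1*x_2 - 5/6*x_1 - 11/6*x_2 + 5/3 → -5/6*x_1 - 15/2*x_2**2 - 41/6*x_2 + 5/3
  leading term x_1: subtract (5/6)·f_1 from -5/6*x_1 - 15/2*x_2**2 - 41/6*x_2 + 5/3 → -15/2*x_2**2 - 28/3*x_2
  leading term x_2**2: no divisor's leading term divides it; move -15/2*x_2**2 to the remainder.
  leading term x_2: no divisor's leading term divides it; move -28/3*x_2 to the remainder.
  remainder -15/2*x_2**2 - 28/3*x_2 ≠ 0; add h_5 = -15/2*x_2**2 - 28/3*x_2 to the basis.

S(f_1,f_3): lcm = x_1*x_2. S = 4/3*x_1 - 3*x_2**2 - 6*x_2 - 8/3.
  leading term x_1: subtract (-4/3)·f_1 from 4/3*x_1 - 3*x_2**2 - 6*x_2 - 8/3 → -3*x_2**2 - 2*x_2
  leading term x_2**2: subtract (2/5)·h_5 from -3*x_2**2 - 2*x_2 → 26/15*x_2
  leading term x_2: no divisor's leading term divides it; move 26/15*x_2 to the remainder.
  remainder 26/15*x_2 ≠ 0; add h_6 = 26/15*x_2 to the basis.

The other S-polynomials (S(f_1,f_4), S(f_2,f_3), S(f_2,f_4), S(f_3,f_4), S(f_1,h_5), S(f_2,h_5), S(f_3,h_5), S(f_4,h_5), S(f_1,h_6), S(f_2,h_6), S(f_3,h_6), S(f_4,h_6), S(h_5,h_6)) all reduce to 0 modulo the current basis, so we have a Gröbner basis.
Inter-reduce: drop elements whose leading term is divisible by another's, tail-reduce, and make monic.
Reduced Gröbner basis: {x_1 - 2, x_2}.

From the last basis element, x_2 = 0, so x_2 takes values in {0}. Each choice, substituted upward through the basis, yields the corresponding point(s) of the solution set.
  x_2 = 0: the earlier basis element becomes x_1 - 2 = 0, giving x_1 = 2 — point (2, 0).
Check: every point annihilates each of the original generators.
This is the nonlinear analogue of row-reducing a linear system.

{(2, 0)}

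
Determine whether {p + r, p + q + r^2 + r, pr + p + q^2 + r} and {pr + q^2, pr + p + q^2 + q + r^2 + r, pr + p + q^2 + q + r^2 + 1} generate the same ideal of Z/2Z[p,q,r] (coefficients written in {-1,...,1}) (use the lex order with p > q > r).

No, the ideals differ.

Two ideals are equal iff their reduced Gröbner bases coincide (the reduced basis is unique for a fixed ordering).
Buchberger on the first generating set:
f_1 = p + r, LT = p.
f_2 = p + q + r^2 + r, LT = p.
f_3 = pr + p + q^2 + r, LT = pr.

S(f_1,f_2): lcm = p. S = q + r^2.
  leading term q: no divisor's leading term divides it; move q to the remainder.
  leading term r^2: no divisor's leading term divides it; move r^2 to the remainder.
  remainder q + r^2 ≠ 0; add g_4 = q + r^2 to the basis.

S(f_1,f_3): lcm = pr. S = p + q^2 + r^2 + r.
  leading term p: subtract (1)·f_1 from p + q^2 + r^2 + r → q^2 + r^2
  leading term q^2: subtract (q)·g_4 from q^2 + r^2 → qr^2 + r^2
  leading term qr^2: subtract (r^2)·g_4 from qr^2 + r^2 → r^4 + r^2
  leading term r^4: no divisor's leading term divides it; move r^4 to the remainder.
  leading term r^2: no divisor's leading term divides it; move r^2 to the remainder.
  remainder r^4 + r^2 ≠ 0; add g_5 = r^4 + r^2 to the basis.

The other S-polynomials (S(f_2,f_3), S(f_1,g_4), S(f_2,g_4), S(f_3,g_4), S(f_1,g_5), S(f_2,g_5), S(f_3,g_5), S(g_4,g_5)) all reduce to 0 modulo the current basis, so we have a Gröbner basis.
Inter-reduce: drop elements whose leading term is divisible by another's, tail-reduce, and make monic.
Reduced Gröbner basis: {p + r, q + r^2, r^4 + r^2}.

Buchberger on the second generating set:
h_1 = pr + q^2, LT = pr.
h_2 = pr + p + q^2 + q + r^2 + r, LT = pr.
h_3 = pr + p + q^2 + q + r^2 + 1, LT = pr.

S(h_1,h_2): lcm = pr. S = p + q + r^2 + r.
  leading term p: no divisor's leading term divides it; move p to the remainder.
  leading term q: no divisor's leading term divides it; move q to the remainder.
  leading term r^2: no divisor's leading term divides it; move r^2 to the remainder.
  leading term r: no divisor's leading term divides it; move r to the remainder.
  remainder p + q + r^2 + r ≠ 0; add k_4 = p + q + r^2 + r to the basis.

S(h_1,h_3): lcm = pr. S = p + q + r^2 + 1.
  leading term p: subtract (1)·k_4 from p + q + r^2 + 1 → r + 1
  leading term r: no divisor's leading term divides it; move r to the remainder.
  leading term 1: no divisor's leading term divides it; move 1 to the remainder.
  remainder r + 1 ≠ 0; add k_5 = r + 1 to the basis.

S(h_1,k_4): lcm = pr. S = q^2 + qr + r^3 + r^2.
  leading term q^2: no divisor's leading term divides it; move q^2 to the remainder.
  leading term qr: subtract (q)·k_5 from qr + r^3 + r^2 → q + r^3 + r^2
  leading term q: no divisor's leading term divides it; move q to the remainder.
  leading term r^3: subtract (r^2)·k_5 from r^3 + r^2 → 0
  remainder q^2 + q ≠ 0; add k_6 = q^2 + q to the basis.

The other S-polynomials (S(h_2,h_3), S(h_2,k_4), S(h_3,k_4), S(h_1,k_5), S(h_2,k_5), S(h_3,k_5), S(k_4,k_5), S(h_1,k_6), S(h_2,k_6), S(h_3,k_6), S(k_4,k_6), S(k_5,k_6)) all reduce to 0 modulo the current basis, so we have a Gröbner basis.
Inter-reduce: drop elements whose leading term is divisible by another's, tail-reduce, and make monic.
Reduced Gröbner basis: {p + q, q^2 + q, r + 1}.

The bases are distinct; the ideals are different.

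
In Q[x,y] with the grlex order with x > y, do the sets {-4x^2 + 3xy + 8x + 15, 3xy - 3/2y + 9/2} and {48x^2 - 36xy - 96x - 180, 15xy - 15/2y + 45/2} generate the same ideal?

For a fixed monomial order, each ideal has a unique reduced Gröbner basis; comparing bases decides equality.
Buchberger on the first generating set:
f_1 = -4x^2 + 3xy + 8x + 15, LT = x^2.
f_2 = 3xy - 3/2y + 9/2, LT = xy.

S(f_1,f_2): lcm = x^2y. S = -3/4xy^2 - 3/2xy - 3/2x - 15/4y.
  reduce S modulo (f_1, f_2):
  remainder -3/8y^2 - 3/2x - 27/8y + 9/4 ≠ 0; add g_3 = -3/8y^2 - 3/2x - 27/8y + 9/4 to the basis.

The other S-polynomials (S(f_1,g_3), S(f_2,g_3)) all reduce to 0 modulo the current basis, so we have a Gröbner basis.
Inter-reduce: drop elements whose leading term is divisible by another's, tail-reduce, and make monic.
Reduced Gröbner basis: {x^2 - 2x - 3/8y - 21/8, xy - 1/2y + 3/2, y^2 + 4x + 9y - 6}.

Buchberger on the second generating set:
h_1 = 48x^2 - 36xy - 96x - 180, LT = x^2.
h_2 = 15xy - 15/2y + 45/2, LT = xy.

S(h_1,h_2): lcm = x^2y. S = -3/4xy^2 - 3/2xy - 3/2x - 15/4y.
  reduce S modulo (h_1, h_2):
  remainder -3/8y^2 - 3/2x - 27/8y + 9/4 ≠ 0; add k_3 = -3/8y^2 - 3/2x - 27/8y + 9/4 to the basis.

The other S-polynomials (S(h_1,k_3), S(h_2,k_3)) all reduce to 0 modulo the current basis, so we have a Gröbner basis.
Inter-reduce: drop elements whose leading term is divisible by another's, tail-reduce, and make monic.
Reduced Gröbner basis: {x^2 - 2x - 3/8y - 21/8, xy - 1/2y + 3/2, y^2 + 4x + 9y - 6}.

These coincide, so the ideals are equal.

Yes, the ideals are equal.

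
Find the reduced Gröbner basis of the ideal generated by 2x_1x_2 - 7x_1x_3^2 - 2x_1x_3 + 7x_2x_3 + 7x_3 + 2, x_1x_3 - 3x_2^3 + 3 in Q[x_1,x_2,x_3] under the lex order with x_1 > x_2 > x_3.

G = {x_1x_2 - 21/2x_2^3x_3 - 3x_2^3 + 7/2x_2x_3 + 14x_3 + 4, x_1x_3 - 3x_2^3 + 3, x_2^4 - 7/2x_2^3x_3^2 - x_2^3x_3 + 7/6x_2x_3^2 - x_2 + 14/3x_3^2 + 4/3x_3}

This is the nonlinear analogue of row-reducing a linear system.

f_1 = 2x_1x_2 - 7x_1x_3^2 - 2x_1x_3 + 7x_2x_3 + 7x_3 + 2, LT = x_1x_2.
f_2 = x_1x_3 - 3x_2^3 + 3, LT = x_1x_3.

S(f_1,f_2): lcm = x_1x_2x_3. S = -7/2x_1x_3^3 - x_1x_3^2 + 3x_2^4 + 7/2x_2x_3^2 - 3x_2 + 7/2x_3^2 + x_3.
  leading term x_1x_3^3: subtract (-7/2x_3^2)·f_2 from -7/2x_1x_3^3 - x_1x_3^2 + 3x_2^4 + 7/2x_2x_3^2 - 3x_2 + 7/2x_3^2 + x_3 → -x_1x_3^2 + 3x_2^4 - 21/2x_2^3x_3^2 + 7/2x_2x_3^2 - 3x_2 + 14x_3^2 + x_3
  leading term x_1x_3^2: subtract (-x_3)·f_2 from -x_1x_3^2 + 3x_2^4 - 21/2x_2^3x_3^2 + 7/2x_2x_3^2 - 3x_2 + 14x_3^2 + x_3 → 3x_2^4 - 21/2x_2^3x_3^2 - 3x_2^3x_3 + 7/2x_2x_3^2 - 3x_2 + 14x_3^2 + 4x_3
  leading term x_2^4: no divisor's leading term divides it; move 3x_2^4 to the remainder.
  leading term x_2^3x_3^2: no divisor's leading term divides it; move -21/2x_2^3x_3^2 to the remainder.
  leading term x_2^3x_3: no divisor's leading term divides it; move -3x_2^3x_3 to the remainder.
  leading term x_2x_3^2: no divisor's leading term divides it; move 7/2x_2x_3^2 to the remainder.
  leading term x_2: no divisor's leading term divides it; move -3x_2 to the remainder.
  leading term x_3^2: no divisor's leading term divides it; move 14x_3^2 to the remainder.
  leading term x_3: no divisor's leading term divides it; move 4x_3 to the remainder.
  remainder 3x_2^4 - 21/2x_2^3x_3^2 - 3x_2^3x_3 + 7/2x_2x_3^2 - 3x_2 + 14x_3^2 + 4x_3 ≠ 0; add g_3 = 3x_2^4 - 21/2x_2^3x_3^2 - 3x_2^3x_3 + 7/2x_2x_3^2 - 3x_2 + 14x_3^2 + 4x_3 to the basis.

S(f_1,g_3): lcm = x_1x_2^4. S = -7/6x_1x_2x_3^2 + x_1x_2 - 14/3x_1x_3^2 - 4/3x_1x_3 + 7/2x_2^4x_3 + 7/2x_2^3x_3 + x_2^3.
  leading term x_1x_2x_3^2: subtract (-7/12x_3^2)·f_1 from -7/6x_1x_2x_3^2 + x_1x_2 - 14/3x_1x_3^2 - 4/3x_1x_3 + 7/2x_2^4x_3 + 7/2x_2^3x_3 + x_2^3 → x_1x_2 - 49/12x_1x_3^4 - 7/6x_1x_3^3 - 14/3x_1x_3^2 - 4/3x_1x_3 + 7/2x_2^4x_3 + 7/2x_2^3x_3 + x_2^3 + 49/12x_2x_3^3 + 49/12x_3^3 + 7/6x_3^2
  leading term x_1x_2: subtract (1/2)·f_1 from x_1x_2 - 49/12x_1x_3^4 - 7/6x_1x_3^3 - 14/3x_1x_3^2 - 4/3x_1x_3 + 7/2x_2^4x_3 + 7/2x_2^3x_3 + x_2^3 + 49/12x_2x_3^3 + 49/12x_3^3 + 7/6x_3^2 → -49/12x_1x_3^4 - 7/6x_1x_3^3 - 7/6x_1x_3^2 - 1/3x_1x_3 + 7/2x_2^4x_3 + 7/2x_2^3x_3 + x_2^3 + 49/12x_2x_3^3 - 7/2x_2x_3 + 49/12x_3^3 + 7/6x_3^2 - 7/2x_3 - 1
  leading term x_1x_3^4: subtract (-49/12x_3^3)·f_2 from -49/12x_1x_3^4 - 7/6x_1x_3^3 - 7/6x_1x_3^2 - 1/3x_1x_3 + 7/2x_2^4x_3 + 7/2x_2^3x_3 + x_2^3 + 49/12x_2x_3^3 - 7/2x_2x_3 + 49/12x_3^3 + 7/6x_3^2 - 7/2x_3 - 1 → -7/6x_1x_3^3 - 7/6x_1x_3^2 - 1/3x_1x_3 + 7/2x_2^4x_3 - 49/4x_2^3x_3^3 + 7/2x_2^3x_3 + x_2^3 + 49/12x_2x_3^3 - 7/2x_2x_3 + 49/3x_3^3 + 7/6x_3^2 - 7/2x_3 - 1
  leading term x_1x_3^3: subtract (-7/6x_3^2)·f_2 from -7/6x_1x_3^3 - 7/6x_1x_3^2 - 1/3x_1x_3 + 7/2x_2^4x_3 - 49/4x_2^3x_3^3 + 7/2x_2^3x_3 + x_2^3 + 49/12x_2x_3^3 - 7/2x_2x_3 + 49/3x_3^3 + 7/6x_3^2 - 7/2x_3 - 1 → -7/6x_1x_3^2 - 1/3x_1x_3 + 7/2x_2^4x_3 - 49/4x_2^3x_3^3 - 7/2x_2^3x_3^2 + 7/2x_2^3x_3 + x_2^3 + 49/12x_2x_3^3 - 7/2x_2x_3 + 49/3x_3^3 + 14/3x_3^2 - 7/2x_3 - 1
  leading term x_1x_3^2: subtract (-7/6x_3)·f_2 from -7/6x_1x_3^2 - 1/3x_1x_3 + 7/2x_2^4x_3 - 49/4x_2^3x_3^3 - 7/2x_2^3x_3^2 + 7/2x_2^3x_3 + x_2^3 + 49/12x_2x_3^3 - 7/2x_2x_3 + 49/3x_3^3 + 14/3x_3^2 - 7/2x_3 - 1 → -1/3x_1x_3 + 7/2x_2^4x_3 - 49/4x_2^3x_3^3 - 7/2x_2^3x_3^2 + x_2^3 + 49/12x_2x_3^3 - 7/2x_2x_3 + 49/3x_3^3 + 14/3x_3^2 - 1
  leading term x_1x_3: subtract (-1/3)·f_2 from -1/3x_1x_3 + 7/2x_2^4x_3 - 49/4x_2^3x_3^3 - 7/2x_2^3x_3^2 + x_2^3 + 49/12x_2x_3^3 - 7/2x_2x_3 + 49/3x_3^3 + 14/3x_3^2 - 1 → 7/2x_2^4x_3 - 49/4x_2^3x_3^3 - 7/2x_2^3x_3^2 + 49/12x_2x_3^3 - 7/2x_2x_3 + 49/3x_3^3 + 14/3x_3^2
  leading term x_2^4x_3: subtract (7/6x_3)·g_3 from 7/2x_2^4x_3 - 49/4x_2^3x_3^3 - 7/2x_2^3x_3^2 + 49/12x_2x_3^3 - 7/2x_2x_3 + 49/3x_3^3 + 14/3x_3^2 → 0
  remainder 0.

S(f_2,g_3): leading monomials are coprime, so the S-polynomial reduces to 0 (Buchberger's first criterion).
Every S-polynomial of the final basis reduces to 0, so we have a Gröbner basis.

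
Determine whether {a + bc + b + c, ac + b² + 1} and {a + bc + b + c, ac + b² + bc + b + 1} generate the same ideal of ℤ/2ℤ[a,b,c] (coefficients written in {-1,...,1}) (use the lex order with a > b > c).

No, the ideals differ.

Since reduced Gröbner bases are canonical representatives of ideals under a given ordering, it suffices to compute and compare them.
Buchberger on the first generating set:
f_1 = a + bc + b + c, LT = a.
f_2 = ac + b² + 1, LT = ac.

S(f_1,f_2): lcm = ac. S = b² + bc² + bc + c² + 1.
  reduce S modulo (f_1, f_2):
  remainder b² + bc² + bc + c² + 1 ≠ 0; add g_3 = b² + bc² + bc + c² + 1 to the basis.

The other S-polynomials (S(f_1,g_3), S(f_2,g_3)) all reduce to 0 modulo the current basis, so we have a Gröbner basis.
Inter-reduce: drop elements whose leading term is divisible by another's, tail-reduce, and make monic.
Reduced Gröbner basis: {a + bc + b + c, b² + bc² + bc + c² + 1}.

Buchberger on the second generating set:
h_1 = a + bc + b + c, LT = a.
h_2 = ac + b² + bc + b + 1, LT = ac.

S(h_1,h_2): lcm = ac. S = b² + bc² + b + c² + 1.
  reduce S modulo (h_1, h_2):
  remainder b² + bc² + b + c² + 1 ≠ 0; add k_3 = b² + bc² + b + c² + 1 to the basis.

The other S-polynomials (S(h_1,k_3), S(h_2,k_3)) all reduce to 0 modulo the current basis, so we have a Gröbner basis.
Inter-reduce: drop elements whose leading term is divisible by another's, tail-reduce, and make monic.
Reduced Gröbner basis: {a + bc + b + c, b² + bc² + b + c² + 1}.

Since the reduced bases disagree, the two ideals are not the same.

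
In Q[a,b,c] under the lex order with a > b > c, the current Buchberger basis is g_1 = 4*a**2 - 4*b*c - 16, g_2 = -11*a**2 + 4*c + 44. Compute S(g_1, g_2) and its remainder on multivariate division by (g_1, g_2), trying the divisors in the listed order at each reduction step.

lcm(LM(g_1), LM(g_2)) = a**2.
S = (lcm/LT(g_1))·g_1 − (lcm/LT(g_2))·g_2 = -b*c + 4/11*c.
Reduce S modulo (g_1, g_2) in that order:
  leading term b*c: no divisor's leading term divides it; move -b*c to the remainder.
  leading term c: no divisor's leading term divides it; move 4/11*c to the remainder.
The remainder -b*c + 4/11*c is nonzero, so it would be added as the next basis element.
This is the inner loop of Buchberger's algorithm — each nonzero remainder becomes a new basis element.

S(g_1, g_2) = -b*c + 4/11*c; remainder on division = -b*c + 4/11*c.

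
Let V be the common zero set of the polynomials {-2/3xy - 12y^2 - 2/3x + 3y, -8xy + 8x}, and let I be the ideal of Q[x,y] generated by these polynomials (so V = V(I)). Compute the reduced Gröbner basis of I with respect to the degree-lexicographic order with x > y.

This is the nonlinear analogue of row-reducing a linear system.

f_1 = -2/3xy - 12y^2 - 2/3x + 3y, LT = xy.
f_2 = -8xy + 8x, LT = xy.

S(f_1,f_2): lcm = xy. S = 18y^2 + 2x - 9/2y.
  leading term y^2: no divisor's leading term divides it; move 18y^2 to the remainder.
  leading term x: no divisor's leading term divides it; move 2x to the remainder.
  leading term y: no divisor's leading term divides it; move -9/2y to the remainder.
  remainder 18y^2 + 2x - 9/2y ≠ 0; add g_3 = 18y^2 + 2x - 9/2y to the basis.

S(f_1,g_3): lcm = xy^2. S = 18y^3 - 1/9x^2 + 5/4xy - 9/2y^2.
  leading term y^3: subtract (y)·g_3 from 18y^3 - 1/9x^2 + 5/4xy - 9/2y^2 → -1/9x^2 - 3/4xy
  leading term x^2: no divisor's leading term divides it; move -1/9x^2 to the remainder.
  leading term xy: subtract (9/8)·f_1 from -3/4xy → 27/2y^2 + 3/4x - 27/8y
  leading term y^2: subtract (3/4)·g_3 from 27/2y^2 + 3/4x - 27/8y → -3/4x
  leading term x: no divisor's leading term divides it; move -3/4x to the remainder.
  remainder -1/9x^2 - 3/4x ≠ 0; add g_4 = -1/9x^2 - 3/4x to the basis.

The other S-polynomials (S(f_2,g_3), S(f_1,g_4), S(f_2,g_4), S(g_3,g_4)) all reduce to 0 modulo the current basis, so we have a Gröbner basis.
Inter-reduce: drop elements whose leading term is divisible by another's, tail-reduce, and make monic.

G = {x^2 + 27/4x, xy - x, y^2 + 1/9x - 1/4y}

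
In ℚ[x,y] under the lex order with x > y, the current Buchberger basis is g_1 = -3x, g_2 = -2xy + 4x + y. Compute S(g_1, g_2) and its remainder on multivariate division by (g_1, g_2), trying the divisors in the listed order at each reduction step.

lcm(LM(g_1), LM(g_2)) = xy.
S = (lcm/LT(g_1))·g_1 − (lcm/LT(g_2))·g_2 = 2x + ½y.
Reduce S modulo (g_1, g_2) in that order:
  leading term x: subtract (-⅔)·g_1 from 2x + ½y → ½y
  leading term y: no divisor's leading term divides it; move ½y to the remainder.
The remainder ½y is nonzero, so it would be added as the next basis element.
This is the inner loop of Buchberger's algorithm — each nonzero remainder becomes a new basis element.

S(g_1, g_2) = 2x + ½y; remainder on division = ½y.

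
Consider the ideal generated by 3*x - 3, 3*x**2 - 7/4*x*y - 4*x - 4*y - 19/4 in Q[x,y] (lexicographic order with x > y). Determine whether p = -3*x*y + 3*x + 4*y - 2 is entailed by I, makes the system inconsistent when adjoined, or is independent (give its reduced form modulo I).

First compute the reduced Gröbner basis of I by Buchberger's algorithm.
f_1 = 3*x - 3, LT = x.
f_2 = 3*x**2 - 7/4*x*y - 4*x - 4*y - 19/4, LT = x**2.

S(f_1,f_2): lcm = x**2. S = 7/12*x*y + 1/3*x + 4/3*y + 19/12.
  leading term x*y: subtract (7/36*y)·f_1 from 7/12*x*y + 1/3*x + 4/3*y + 19/12 → 1/3*x + 23/12*y + 19/12
  leading term x: subtract (1/9)·f_1 from 1/3*x + 23/12*y + 19/12 → 23/12*y + 23/12
  leading term y: no divisor's leading term divides it; move 23/12*y to the remainder.
  leading term 1: no divisor's leading term divides it; move 23/12 to the remainder.
  remainder 23/12*y + 23/12 ≠ 0; add h_3 = 23/12*y + 23/12 to the basis.

S(f_1,h_3): leading monomials are coprime, so the S-polynomial reduces to 0 (Buchberger's first criterion).
S(f_2,h_3): leading monomials are coprime, so the S-polynomial reduces to 0 (Buchberger's first criterion).
Every S-polynomial of the final basis reduces to 0, so we have a Gröbner basis.
Inter-reduce: drop elements whose leading term is divisible by another's, tail-reduce, and make monic.
Reduced Gröbner basis: {x - 1, y + 1}.
Label its elements g_1 = x - 1, g_2 = y + 1.

Reduce p = -3*x*y + 3*x + 4*y - 2 modulo G:
  leading term x*y: subtract (-3*y)·g_1 from -3*x*y + 3*x + 4*y - 2 → 3*x + y - 2
  leading term x: subtract (3)·g_1 from 3*x + y - 2 → y + 1
  leading term y: subtract (1)·g_2 from y + 1 → 0
  normal form = 0.
Since the normal form is 0, p ∈ I.

Ideal membership is decidable via reduction modulo a Gröbner basis.

-3*x*y + 3*x + 4*y - 2 lies in I (it reduces to 0).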